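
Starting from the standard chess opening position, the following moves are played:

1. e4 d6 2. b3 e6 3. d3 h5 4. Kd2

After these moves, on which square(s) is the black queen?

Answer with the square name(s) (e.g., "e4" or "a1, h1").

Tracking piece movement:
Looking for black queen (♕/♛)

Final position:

  a b c d e f g h
  ─────────────────
8│♜ ♞ ♝ ♛ ♚ ♝ ♞ ♜│8
7│♟ ♟ ♟ · · ♟ ♟ ·│7
6│· · · ♟ ♟ · · ·│6
5│· · · · · · · ♟│5
4│· · · · ♙ · · ·│4
3│· ♙ · ♙ · · · ·│3
2│♙ · ♙ ♔ · ♙ ♙ ♙│2
1│♖ ♘ ♗ ♕ · ♗ ♘ ♖│1
  ─────────────────
  a b c d e f g h


d8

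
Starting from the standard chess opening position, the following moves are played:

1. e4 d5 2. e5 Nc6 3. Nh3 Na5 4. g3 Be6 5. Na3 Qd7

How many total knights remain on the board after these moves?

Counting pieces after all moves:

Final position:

  a b c d e f g h
  ─────────────────
8│♜ · · · ♚ ♝ ♞ ♜│8
7│♟ ♟ ♟ ♛ ♟ ♟ ♟ ♟│7
6│· · · · ♝ · · ·│6
5│♞ · · ♟ ♙ · · ·│5
4│· · · · · · · ·│4
3│♘ · · · · · ♙ ♘│3
2│♙ ♙ ♙ ♙ · ♙ · ♙│2
1│♖ · ♗ ♕ ♔ ♗ · ♖│1
  ─────────────────
  a b c d e f g h


4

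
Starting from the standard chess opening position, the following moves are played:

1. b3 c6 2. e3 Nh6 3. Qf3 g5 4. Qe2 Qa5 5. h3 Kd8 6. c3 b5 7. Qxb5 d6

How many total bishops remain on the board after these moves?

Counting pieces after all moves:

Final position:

  a b c d e f g h
  ─────────────────
8│♜ ♞ ♝ ♚ · ♝ · ♜│8
7│♟ · · · ♟ ♟ · ♟│7
6│· · ♟ ♟ · · · ♞│6
5│♛ ♕ · · · · ♟ ·│5
4│· · · · · · · ·│4
3│· ♙ ♙ · ♙ · · ♙│3
2│♙ · · ♙ · ♙ ♙ ·│2
1│♖ ♘ ♗ · ♔ ♗ ♘ ♖│1
  ─────────────────
  a b c d e f g h


4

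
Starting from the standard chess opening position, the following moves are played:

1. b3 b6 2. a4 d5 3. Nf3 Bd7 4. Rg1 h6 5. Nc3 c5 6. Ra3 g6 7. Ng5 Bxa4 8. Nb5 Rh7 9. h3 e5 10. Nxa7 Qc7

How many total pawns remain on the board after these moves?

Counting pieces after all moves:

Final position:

  a b c d e f g h
  ─────────────────
8│♜ ♞ · · ♚ ♝ ♞ ·│8
7│♘ · ♛ · · ♟ · ♜│7
6│· ♟ · · · · ♟ ♟│6
5│· · ♟ ♟ ♟ · ♘ ·│5
4│♝ · · · · · · ·│4
3│♖ ♙ · · · · · ♙│3
2│· · ♙ ♙ ♙ ♙ ♙ ·│2
1│· · ♗ ♕ ♔ ♗ ♖ ·│1
  ─────────────────
  a b c d e f g h


14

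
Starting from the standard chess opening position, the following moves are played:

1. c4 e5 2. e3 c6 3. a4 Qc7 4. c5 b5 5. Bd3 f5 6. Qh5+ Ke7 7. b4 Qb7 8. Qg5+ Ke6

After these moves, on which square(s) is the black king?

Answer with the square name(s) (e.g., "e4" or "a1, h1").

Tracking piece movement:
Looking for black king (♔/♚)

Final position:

  a b c d e f g h
  ─────────────────
8│♜ ♞ ♝ · · ♝ ♞ ♜│8
7│♟ ♛ · ♟ · · ♟ ♟│7
6│· · ♟ · ♚ · · ·│6
5│· ♟ ♙ · ♟ ♟ ♕ ·│5
4│♙ ♙ · · · · · ·│4
3│· · · ♗ ♙ · · ·│3
2│· · · ♙ · ♙ ♙ ♙│2
1│♖ ♘ ♗ · ♔ · ♘ ♖│1
  ─────────────────
  a b c d e f g h


e6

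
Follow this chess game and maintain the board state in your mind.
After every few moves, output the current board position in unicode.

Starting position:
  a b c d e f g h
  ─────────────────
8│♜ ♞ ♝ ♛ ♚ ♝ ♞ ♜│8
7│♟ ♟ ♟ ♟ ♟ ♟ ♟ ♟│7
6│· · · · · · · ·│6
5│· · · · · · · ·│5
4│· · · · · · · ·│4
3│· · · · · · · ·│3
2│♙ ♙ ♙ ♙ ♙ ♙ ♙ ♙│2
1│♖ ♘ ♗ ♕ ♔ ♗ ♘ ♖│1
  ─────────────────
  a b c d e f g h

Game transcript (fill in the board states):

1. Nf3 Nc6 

  a b c d e f g h
  ─────────────────
8│♜ · ♝ ♛ ♚ ♝ ♞ ♜│8
7│♟ ♟ ♟ ♟ ♟ ♟ ♟ ♟│7
6│· · ♞ · · · · ·│6
5│· · · · · · · ·│5
4│· · · · · · · ·│4
3│· · · · · ♘ · ·│3
2│♙ ♙ ♙ ♙ ♙ ♙ ♙ ♙│2
1│♖ ♘ ♗ ♕ ♔ ♗ · ♖│1
  ─────────────────
  a b c d e f g h

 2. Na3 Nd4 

  a b c d e f g h
  ─────────────────
8│♜ · ♝ ♛ ♚ ♝ ♞ ♜│8
7│♟ ♟ ♟ ♟ ♟ ♟ ♟ ♟│7
6│· · · · · · · ·│6
5│· · · · · · · ·│5
4│· · · ♞ · · · ·│4
3│♘ · · · · ♘ · ·│3
2│♙ ♙ ♙ ♙ ♙ ♙ ♙ ♙│2
1│♖ · ♗ ♕ ♔ ♗ · ♖│1
  ─────────────────
  a b c d e f g h

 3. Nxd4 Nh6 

  a b c d e f g h
  ─────────────────
8│♜ · ♝ ♛ ♚ ♝ · ♜│8
7│♟ ♟ ♟ ♟ ♟ ♟ ♟ ♟│7
6│· · · · · · · ♞│6
5│· · · · · · · ·│5
4│· · · ♘ · · · ·│4
3│♘ · · · · · · ·│3
2│♙ ♙ ♙ ♙ ♙ ♙ ♙ ♙│2
1│♖ · ♗ ♕ ♔ ♗ · ♖│1
  ─────────────────
  a b c d e f g h

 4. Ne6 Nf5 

  a b c d e f g h
  ─────────────────
8│♜ · ♝ ♛ ♚ ♝ · ♜│8
7│♟ ♟ ♟ ♟ ♟ ♟ ♟ ♟│7
6│· · · · ♘ · · ·│6
5│· · · · · ♞ · ·│5
4│· · · · · · · ·│4
3│♘ · · · · · · ·│3
2│♙ ♙ ♙ ♙ ♙ ♙ ♙ ♙│2
1│♖ · ♗ ♕ ♔ ♗ · ♖│1
  ─────────────────
  a b c d e f g h



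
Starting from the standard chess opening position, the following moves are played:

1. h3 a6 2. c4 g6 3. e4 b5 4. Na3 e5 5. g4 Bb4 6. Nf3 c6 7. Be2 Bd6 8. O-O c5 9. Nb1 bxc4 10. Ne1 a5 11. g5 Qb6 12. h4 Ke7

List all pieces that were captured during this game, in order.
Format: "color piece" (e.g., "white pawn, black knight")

Tracking captures:
  bxc4: captured white pawn

white pawn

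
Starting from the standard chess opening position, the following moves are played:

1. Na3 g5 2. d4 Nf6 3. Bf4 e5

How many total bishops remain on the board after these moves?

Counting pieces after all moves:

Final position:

  a b c d e f g h
  ─────────────────
8│♜ ♞ ♝ ♛ ♚ ♝ · ♜│8
7│♟ ♟ ♟ ♟ · ♟ · ♟│7
6│· · · · · ♞ · ·│6
5│· · · · ♟ · ♟ ·│5
4│· · · ♙ · ♗ · ·│4
3│♘ · · · · · · ·│3
2│♙ ♙ ♙ · ♙ ♙ ♙ ♙│2
1│♖ · · ♕ ♔ ♗ ♘ ♖│1
  ─────────────────
  a b c d e f g h


4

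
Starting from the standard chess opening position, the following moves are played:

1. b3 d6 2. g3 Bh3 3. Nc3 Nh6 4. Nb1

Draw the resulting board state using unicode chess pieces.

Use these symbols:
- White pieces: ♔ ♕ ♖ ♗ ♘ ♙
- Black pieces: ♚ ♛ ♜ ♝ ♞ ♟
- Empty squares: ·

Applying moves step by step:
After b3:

♜ ♞ ♝ ♛ ♚ ♝ ♞ ♜
♟ ♟ ♟ ♟ ♟ ♟ ♟ ♟
· · · · · · · ·
· · · · · · · ·
· · · · · · · ·
· ♙ · · · · · ·
♙ · ♙ ♙ ♙ ♙ ♙ ♙
♖ ♘ ♗ ♕ ♔ ♗ ♘ ♖


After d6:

♜ ♞ ♝ ♛ ♚ ♝ ♞ ♜
♟ ♟ ♟ · ♟ ♟ ♟ ♟
· · · ♟ · · · ·
· · · · · · · ·
· · · · · · · ·
· ♙ · · · · · ·
♙ · ♙ ♙ ♙ ♙ ♙ ♙
♖ ♘ ♗ ♕ ♔ ♗ ♘ ♖


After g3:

♜ ♞ ♝ ♛ ♚ ♝ ♞ ♜
♟ ♟ ♟ · ♟ ♟ ♟ ♟
· · · ♟ · · · ·
· · · · · · · ·
· · · · · · · ·
· ♙ · · · · ♙ ·
♙ · ♙ ♙ ♙ ♙ · ♙
♖ ♘ ♗ ♕ ♔ ♗ ♘ ♖


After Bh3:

♜ ♞ · ♛ ♚ ♝ ♞ ♜
♟ ♟ ♟ · ♟ ♟ ♟ ♟
· · · ♟ · · · ·
· · · · · · · ·
· · · · · · · ·
· ♙ · · · · ♙ ♝
♙ · ♙ ♙ ♙ ♙ · ♙
♖ ♘ ♗ ♕ ♔ ♗ ♘ ♖


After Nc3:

♜ ♞ · ♛ ♚ ♝ ♞ ♜
♟ ♟ ♟ · ♟ ♟ ♟ ♟
· · · ♟ · · · ·
· · · · · · · ·
· · · · · · · ·
· ♙ ♘ · · · ♙ ♝
♙ · ♙ ♙ ♙ ♙ · ♙
♖ · ♗ ♕ ♔ ♗ ♘ ♖


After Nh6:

♜ ♞ · ♛ ♚ ♝ · ♜
♟ ♟ ♟ · ♟ ♟ ♟ ♟
· · · ♟ · · · ♞
· · · · · · · ·
· · · · · · · ·
· ♙ ♘ · · · ♙ ♝
♙ · ♙ ♙ ♙ ♙ · ♙
♖ · ♗ ♕ ♔ ♗ ♘ ♖


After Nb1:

♜ ♞ · ♛ ♚ ♝ · ♜
♟ ♟ ♟ · ♟ ♟ ♟ ♟
· · · ♟ · · · ♞
· · · · · · · ·
· · · · · · · ·
· ♙ · · · · ♙ ♝
♙ · ♙ ♙ ♙ ♙ · ♙
♖ ♘ ♗ ♕ ♔ ♗ ♘ ♖



  a b c d e f g h
  ─────────────────
8│♜ ♞ · ♛ ♚ ♝ · ♜│8
7│♟ ♟ ♟ · ♟ ♟ ♟ ♟│7
6│· · · ♟ · · · ♞│6
5│· · · · · · · ·│5
4│· · · · · · · ·│4
3│· ♙ · · · · ♙ ♝│3
2│♙ · ♙ ♙ ♙ ♙ · ♙│2
1│♖ ♘ ♗ ♕ ♔ ♗ ♘ ♖│1
  ─────────────────
  a b c d e f g h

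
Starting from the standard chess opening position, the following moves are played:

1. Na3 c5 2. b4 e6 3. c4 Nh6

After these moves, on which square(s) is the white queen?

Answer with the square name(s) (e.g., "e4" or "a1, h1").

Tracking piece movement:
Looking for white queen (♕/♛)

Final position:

  a b c d e f g h
  ─────────────────
8│♜ ♞ ♝ ♛ ♚ ♝ · ♜│8
7│♟ ♟ · ♟ · ♟ ♟ ♟│7
6│· · · · ♟ · · ♞│6
5│· · ♟ · · · · ·│5
4│· ♙ ♙ · · · · ·│4
3│♘ · · · · · · ·│3
2│♙ · · ♙ ♙ ♙ ♙ ♙│2
1│♖ · ♗ ♕ ♔ ♗ ♘ ♖│1
  ─────────────────
  a b c d e f g h


d1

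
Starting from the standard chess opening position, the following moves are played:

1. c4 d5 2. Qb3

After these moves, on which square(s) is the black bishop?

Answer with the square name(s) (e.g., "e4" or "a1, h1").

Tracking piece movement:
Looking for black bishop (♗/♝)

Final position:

  a b c d e f g h
  ─────────────────
8│♜ ♞ ♝ ♛ ♚ ♝ ♞ ♜│8
7│♟ ♟ ♟ · ♟ ♟ ♟ ♟│7
6│· · · · · · · ·│6
5│· · · ♟ · · · ·│5
4│· · ♙ · · · · ·│4
3│· ♕ · · · · · ·│3
2│♙ ♙ · ♙ ♙ ♙ ♙ ♙│2
1│♖ ♘ ♗ · ♔ ♗ ♘ ♖│1
  ─────────────────
  a b c d e f g h


c8, f8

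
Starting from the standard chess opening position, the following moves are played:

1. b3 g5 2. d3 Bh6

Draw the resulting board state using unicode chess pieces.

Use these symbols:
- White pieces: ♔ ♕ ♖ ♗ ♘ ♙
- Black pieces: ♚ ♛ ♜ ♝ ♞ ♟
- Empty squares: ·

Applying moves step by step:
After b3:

♜ ♞ ♝ ♛ ♚ ♝ ♞ ♜
♟ ♟ ♟ ♟ ♟ ♟ ♟ ♟
· · · · · · · ·
· · · · · · · ·
· · · · · · · ·
· ♙ · · · · · ·
♙ · ♙ ♙ ♙ ♙ ♙ ♙
♖ ♘ ♗ ♕ ♔ ♗ ♘ ♖


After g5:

♜ ♞ ♝ ♛ ♚ ♝ ♞ ♜
♟ ♟ ♟ ♟ ♟ ♟ · ♟
· · · · · · · ·
· · · · · · ♟ ·
· · · · · · · ·
· ♙ · · · · · ·
♙ · ♙ ♙ ♙ ♙ ♙ ♙
♖ ♘ ♗ ♕ ♔ ♗ ♘ ♖


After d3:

♜ ♞ ♝ ♛ ♚ ♝ ♞ ♜
♟ ♟ ♟ ♟ ♟ ♟ · ♟
· · · · · · · ·
· · · · · · ♟ ·
· · · · · · · ·
· ♙ · ♙ · · · ·
♙ · ♙ · ♙ ♙ ♙ ♙
♖ ♘ ♗ ♕ ♔ ♗ ♘ ♖


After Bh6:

♜ ♞ ♝ ♛ ♚ · ♞ ♜
♟ ♟ ♟ ♟ ♟ ♟ · ♟
· · · · · · · ♝
· · · · · · ♟ ·
· · · · · · · ·
· ♙ · ♙ · · · ·
♙ · ♙ · ♙ ♙ ♙ ♙
♖ ♘ ♗ ♕ ♔ ♗ ♘ ♖



  a b c d e f g h
  ─────────────────
8│♜ ♞ ♝ ♛ ♚ · ♞ ♜│8
7│♟ ♟ ♟ ♟ ♟ ♟ · ♟│7
6│· · · · · · · ♝│6
5│· · · · · · ♟ ·│5
4│· · · · · · · ·│4
3│· ♙ · ♙ · · · ·│3
2│♙ · ♙ · ♙ ♙ ♙ ♙│2
1│♖ ♘ ♗ ♕ ♔ ♗ ♘ ♖│1
  ─────────────────
  a b c d e f g h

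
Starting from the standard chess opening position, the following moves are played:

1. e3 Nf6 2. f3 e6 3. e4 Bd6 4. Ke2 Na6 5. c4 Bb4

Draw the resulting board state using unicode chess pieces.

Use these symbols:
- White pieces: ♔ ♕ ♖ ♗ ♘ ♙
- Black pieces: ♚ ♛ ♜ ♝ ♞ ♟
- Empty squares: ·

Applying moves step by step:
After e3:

♜ ♞ ♝ ♛ ♚ ♝ ♞ ♜
♟ ♟ ♟ ♟ ♟ ♟ ♟ ♟
· · · · · · · ·
· · · · · · · ·
· · · · · · · ·
· · · · ♙ · · ·
♙ ♙ ♙ ♙ · ♙ ♙ ♙
♖ ♘ ♗ ♕ ♔ ♗ ♘ ♖


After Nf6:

♜ ♞ ♝ ♛ ♚ ♝ · ♜
♟ ♟ ♟ ♟ ♟ ♟ ♟ ♟
· · · · · ♞ · ·
· · · · · · · ·
· · · · · · · ·
· · · · ♙ · · ·
♙ ♙ ♙ ♙ · ♙ ♙ ♙
♖ ♘ ♗ ♕ ♔ ♗ ♘ ♖


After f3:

♜ ♞ ♝ ♛ ♚ ♝ · ♜
♟ ♟ ♟ ♟ ♟ ♟ ♟ ♟
· · · · · ♞ · ·
· · · · · · · ·
· · · · · · · ·
· · · · ♙ ♙ · ·
♙ ♙ ♙ ♙ · · ♙ ♙
♖ ♘ ♗ ♕ ♔ ♗ ♘ ♖


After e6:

♜ ♞ ♝ ♛ ♚ ♝ · ♜
♟ ♟ ♟ ♟ · ♟ ♟ ♟
· · · · ♟ ♞ · ·
· · · · · · · ·
· · · · · · · ·
· · · · ♙ ♙ · ·
♙ ♙ ♙ ♙ · · ♙ ♙
♖ ♘ ♗ ♕ ♔ ♗ ♘ ♖


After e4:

♜ ♞ ♝ ♛ ♚ ♝ · ♜
♟ ♟ ♟ ♟ · ♟ ♟ ♟
· · · · ♟ ♞ · ·
· · · · · · · ·
· · · · ♙ · · ·
· · · · · ♙ · ·
♙ ♙ ♙ ♙ · · ♙ ♙
♖ ♘ ♗ ♕ ♔ ♗ ♘ ♖


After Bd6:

♜ ♞ ♝ ♛ ♚ · · ♜
♟ ♟ ♟ ♟ · ♟ ♟ ♟
· · · ♝ ♟ ♞ · ·
· · · · · · · ·
· · · · ♙ · · ·
· · · · · ♙ · ·
♙ ♙ ♙ ♙ · · ♙ ♙
♖ ♘ ♗ ♕ ♔ ♗ ♘ ♖


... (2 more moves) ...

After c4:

♜ · ♝ ♛ ♚ · · ♜
♟ ♟ ♟ ♟ · ♟ ♟ ♟
♞ · · ♝ ♟ ♞ · ·
· · · · · · · ·
· · ♙ · ♙ · · ·
· · · · · ♙ · ·
♙ ♙ · ♙ ♔ · ♙ ♙
♖ ♘ ♗ ♕ · ♗ ♘ ♖


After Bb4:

♜ · ♝ ♛ ♚ · · ♜
♟ ♟ ♟ ♟ · ♟ ♟ ♟
♞ · · · ♟ ♞ · ·
· · · · · · · ·
· ♝ ♙ · ♙ · · ·
· · · · · ♙ · ·
♙ ♙ · ♙ ♔ · ♙ ♙
♖ ♘ ♗ ♕ · ♗ ♘ ♖



  a b c d e f g h
  ─────────────────
8│♜ · ♝ ♛ ♚ · · ♜│8
7│♟ ♟ ♟ ♟ · ♟ ♟ ♟│7
6│♞ · · · ♟ ♞ · ·│6
5│· · · · · · · ·│5
4│· ♝ ♙ · ♙ · · ·│4
3│· · · · · ♙ · ·│3
2│♙ ♙ · ♙ ♔ · ♙ ♙│2
1│♖ ♘ ♗ ♕ · ♗ ♘ ♖│1
  ─────────────────
  a b c d e f g h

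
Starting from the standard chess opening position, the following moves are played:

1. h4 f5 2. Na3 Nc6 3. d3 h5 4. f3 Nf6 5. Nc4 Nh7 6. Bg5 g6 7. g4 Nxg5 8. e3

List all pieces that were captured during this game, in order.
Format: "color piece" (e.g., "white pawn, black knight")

Tracking captures:
  Nxg5: captured white bishop

white bishop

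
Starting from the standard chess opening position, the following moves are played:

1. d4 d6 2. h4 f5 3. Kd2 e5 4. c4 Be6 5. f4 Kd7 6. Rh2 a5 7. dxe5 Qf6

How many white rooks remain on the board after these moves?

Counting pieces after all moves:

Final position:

  a b c d e f g h
  ─────────────────
8│♜ ♞ · · · ♝ ♞ ♜│8
7│· ♟ ♟ ♚ · · ♟ ♟│7
6│· · · ♟ ♝ ♛ · ·│6
5│♟ · · · ♙ ♟ · ·│5
4│· · ♙ · · ♙ · ♙│4
3│· · · · · · · ·│3
2│♙ ♙ · ♔ ♙ · ♙ ♖│2
1│♖ ♘ ♗ ♕ · ♗ ♘ ·│1
  ─────────────────
  a b c d e f g h


2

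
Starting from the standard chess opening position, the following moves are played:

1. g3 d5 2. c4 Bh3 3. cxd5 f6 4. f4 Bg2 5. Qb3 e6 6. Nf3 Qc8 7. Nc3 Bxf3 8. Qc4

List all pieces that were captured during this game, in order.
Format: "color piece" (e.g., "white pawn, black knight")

Tracking captures:
  cxd5: captured black pawn
  Bxf3: captured white knight

black pawn, white knight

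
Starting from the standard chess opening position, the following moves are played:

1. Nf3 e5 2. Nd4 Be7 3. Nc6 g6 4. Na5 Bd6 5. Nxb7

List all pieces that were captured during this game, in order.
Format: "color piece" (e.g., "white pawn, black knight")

Tracking captures:
  Nxb7: captured black pawn

black pawn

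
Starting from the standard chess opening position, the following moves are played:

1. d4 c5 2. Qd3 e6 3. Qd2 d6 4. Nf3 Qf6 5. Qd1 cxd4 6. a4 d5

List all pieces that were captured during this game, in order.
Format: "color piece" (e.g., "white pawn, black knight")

Tracking captures:
  cxd4: captured white pawn

white pawn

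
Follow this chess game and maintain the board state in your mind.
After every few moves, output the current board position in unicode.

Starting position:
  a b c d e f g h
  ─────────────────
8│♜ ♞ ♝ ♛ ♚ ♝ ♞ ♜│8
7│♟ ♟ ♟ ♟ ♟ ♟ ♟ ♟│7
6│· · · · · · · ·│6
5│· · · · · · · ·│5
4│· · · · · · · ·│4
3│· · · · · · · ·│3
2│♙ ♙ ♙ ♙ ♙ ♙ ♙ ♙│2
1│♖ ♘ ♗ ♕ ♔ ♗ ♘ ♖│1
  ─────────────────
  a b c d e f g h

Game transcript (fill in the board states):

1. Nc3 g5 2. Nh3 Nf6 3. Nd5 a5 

  a b c d e f g h
  ─────────────────
8│♜ ♞ ♝ ♛ ♚ ♝ · ♜│8
7│· ♟ ♟ ♟ ♟ ♟ · ♟│7
6│· · · · · ♞ · ·│6
5│♟ · · ♘ · · ♟ ·│5
4│· · · · · · · ·│4
3│· · · · · · · ♘│3
2│♙ ♙ ♙ ♙ ♙ ♙ ♙ ♙│2
1│♖ · ♗ ♕ ♔ ♗ · ♖│1
  ─────────────────
  a b c d e f g h

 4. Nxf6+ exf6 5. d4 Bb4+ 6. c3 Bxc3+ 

  a b c d e f g h
  ─────────────────
8│♜ ♞ ♝ ♛ ♚ · · ♜│8
7│· ♟ ♟ ♟ · ♟ · ♟│7
6│· · · · · ♟ · ·│6
5│♟ · · · · · ♟ ·│5
4│· · · ♙ · · · ·│4
3│· · ♝ · · · · ♘│3
2│♙ ♙ · · ♙ ♙ ♙ ♙│2
1│♖ · ♗ ♕ ♔ ♗ · ♖│1
  ─────────────────
  a b c d e f g h

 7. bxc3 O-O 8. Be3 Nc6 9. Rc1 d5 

  a b c d e f g h
  ─────────────────
8│♜ · ♝ ♛ · ♜ ♚ ·│8
7│· ♟ ♟ · · ♟ · ♟│7
6│· · ♞ · · ♟ · ·│6
5│♟ · · ♟ · · ♟ ·│5
4│· · · ♙ · · · ·│4
3│· · ♙ · ♗ · · ♘│3
2│♙ · · · ♙ ♙ ♙ ♙│2
1│· · ♖ ♕ ♔ ♗ · ♖│1
  ─────────────────
  a b c d e f g h

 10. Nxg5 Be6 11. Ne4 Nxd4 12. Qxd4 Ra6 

  a b c d e f g h
  ─────────────────
8│· · · ♛ · ♜ ♚ ·│8
7│· ♟ ♟ · · ♟ · ♟│7
6│♜ · · · ♝ ♟ · ·│6
5│♟ · · ♟ · · · ·│5
4│· · · ♕ ♘ · · ·│4
3│· · ♙ · ♗ · · ·│3
2│♙ · · · ♙ ♙ ♙ ♙│2
1│· · ♖ · ♔ ♗ · ♖│1
  ─────────────────
  a b c d e f g h

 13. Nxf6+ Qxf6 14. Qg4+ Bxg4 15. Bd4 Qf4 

  a b c d e f g h
  ─────────────────
8│· · · · · ♜ ♚ ·│8
7│· ♟ ♟ · · ♟ · ♟│7
6│♜ · · · · · · ·│6
5│♟ · · ♟ · · · ·│5
4│· · · ♗ · ♛ ♝ ·│4
3│· · ♙ · · · · ·│3
2│♙ · · · ♙ ♙ ♙ ♙│2
1│· · ♖ · ♔ ♗ · ♖│1
  ─────────────────
  a b c d e f g h



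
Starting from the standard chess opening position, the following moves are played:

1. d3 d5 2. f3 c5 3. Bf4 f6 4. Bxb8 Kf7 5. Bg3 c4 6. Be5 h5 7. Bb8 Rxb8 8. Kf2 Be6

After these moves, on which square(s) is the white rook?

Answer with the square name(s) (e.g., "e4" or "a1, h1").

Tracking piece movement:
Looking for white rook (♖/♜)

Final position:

  a b c d e f g h
  ─────────────────
8│· ♜ · ♛ · ♝ ♞ ♜│8
7│♟ ♟ · · ♟ ♚ ♟ ·│7
6│· · · · ♝ ♟ · ·│6
5│· · · ♟ · · · ♟│5
4│· · ♟ · · · · ·│4
3│· · · ♙ · ♙ · ·│3
2│♙ ♙ ♙ · ♙ ♔ ♙ ♙│2
1│♖ ♘ · ♕ · ♗ ♘ ♖│1
  ─────────────────
  a b c d e f g h


a1, h1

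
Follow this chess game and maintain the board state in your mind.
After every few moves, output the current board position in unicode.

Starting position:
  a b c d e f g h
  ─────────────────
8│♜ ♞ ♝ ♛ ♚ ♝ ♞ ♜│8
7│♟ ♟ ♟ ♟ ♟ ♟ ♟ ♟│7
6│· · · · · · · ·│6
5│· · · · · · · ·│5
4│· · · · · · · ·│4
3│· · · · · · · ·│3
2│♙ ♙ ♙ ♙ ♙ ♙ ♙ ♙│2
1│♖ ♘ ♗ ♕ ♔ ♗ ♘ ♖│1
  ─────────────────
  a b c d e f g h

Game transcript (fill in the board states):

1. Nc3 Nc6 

  a b c d e f g h
  ─────────────────
8│♜ · ♝ ♛ ♚ ♝ ♞ ♜│8
7│♟ ♟ ♟ ♟ ♟ ♟ ♟ ♟│7
6│· · ♞ · · · · ·│6
5│· · · · · · · ·│5
4│· · · · · · · ·│4
3│· · ♘ · · · · ·│3
2│♙ ♙ ♙ ♙ ♙ ♙ ♙ ♙│2
1│♖ · ♗ ♕ ♔ ♗ ♘ ♖│1
  ─────────────────
  a b c d e f g h

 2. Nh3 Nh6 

  a b c d e f g h
  ─────────────────
8│♜ · ♝ ♛ ♚ ♝ · ♜│8
7│♟ ♟ ♟ ♟ ♟ ♟ ♟ ♟│7
6│· · ♞ · · · · ♞│6
5│· · · · · · · ·│5
4│· · · · · · · ·│4
3│· · ♘ · · · · ♘│3
2│♙ ♙ ♙ ♙ ♙ ♙ ♙ ♙│2
1│♖ · ♗ ♕ ♔ ♗ · ♖│1
  ─────────────────
  a b c d e f g h

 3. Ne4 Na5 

  a b c d e f g h
  ─────────────────
8│♜ · ♝ ♛ ♚ ♝ · ♜│8
7│♟ ♟ ♟ ♟ ♟ ♟ ♟ ♟│7
6│· · · · · · · ♞│6
5│♞ · · · · · · ·│5
4│· · · · ♘ · · ·│4
3│· · · · · · · ♘│3
2│♙ ♙ ♙ ♙ ♙ ♙ ♙ ♙│2
1│♖ · ♗ ♕ ♔ ♗ · ♖│1
  ─────────────────
  a b c d e f g h

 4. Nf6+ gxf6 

  a b c d e f g h
  ─────────────────
8│♜ · ♝ ♛ ♚ ♝ · ♜│8
7│♟ ♟ ♟ ♟ ♟ ♟ · ♟│7
6│· · · · · ♟ · ♞│6
5│♞ · · · · · · ·│5
4│· · · · · · · ·│4
3│· · · · · · · ♘│3
2│♙ ♙ ♙ ♙ ♙ ♙ ♙ ♙│2
1│♖ · ♗ ♕ ♔ ♗ · ♖│1
  ─────────────────
  a b c d e f g h



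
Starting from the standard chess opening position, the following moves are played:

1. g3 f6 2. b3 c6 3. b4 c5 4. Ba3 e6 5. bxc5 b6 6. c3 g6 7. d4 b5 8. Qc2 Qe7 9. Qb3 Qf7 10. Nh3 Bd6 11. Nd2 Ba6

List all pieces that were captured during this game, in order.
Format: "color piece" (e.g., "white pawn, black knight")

Tracking captures:
  bxc5: captured black pawn

black pawn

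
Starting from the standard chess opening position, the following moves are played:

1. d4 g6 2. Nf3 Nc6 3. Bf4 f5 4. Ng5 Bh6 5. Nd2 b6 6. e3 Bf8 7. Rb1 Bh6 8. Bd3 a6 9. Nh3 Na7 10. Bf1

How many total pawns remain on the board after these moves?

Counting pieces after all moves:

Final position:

  a b c d e f g h
  ─────────────────
8│♜ · ♝ ♛ ♚ · ♞ ♜│8
7│♞ · ♟ ♟ ♟ · · ♟│7
6│♟ ♟ · · · · ♟ ♝│6
5│· · · · · ♟ · ·│5
4│· · · ♙ · ♗ · ·│4
3│· · · · ♙ · · ♘│3
2│♙ ♙ ♙ ♘ · ♙ ♙ ♙│2
1│· ♖ · ♕ ♔ ♗ · ♖│1
  ─────────────────
  a b c d e f g h


16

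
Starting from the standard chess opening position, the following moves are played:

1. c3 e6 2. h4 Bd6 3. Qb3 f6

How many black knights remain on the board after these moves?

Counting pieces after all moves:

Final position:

  a b c d e f g h
  ─────────────────
8│♜ ♞ ♝ ♛ ♚ · ♞ ♜│8
7│♟ ♟ ♟ ♟ · · ♟ ♟│7
6│· · · ♝ ♟ ♟ · ·│6
5│· · · · · · · ·│5
4│· · · · · · · ♙│4
3│· ♕ ♙ · · · · ·│3
2│♙ ♙ · ♙ ♙ ♙ ♙ ·│2
1│♖ ♘ ♗ · ♔ ♗ ♘ ♖│1
  ─────────────────
  a b c d e f g h


2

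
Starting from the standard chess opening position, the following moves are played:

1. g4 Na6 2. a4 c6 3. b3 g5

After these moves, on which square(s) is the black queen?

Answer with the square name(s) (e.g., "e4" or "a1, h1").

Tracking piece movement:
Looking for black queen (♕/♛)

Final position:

  a b c d e f g h
  ─────────────────
8│♜ · ♝ ♛ ♚ ♝ ♞ ♜│8
7│♟ ♟ · ♟ ♟ ♟ · ♟│7
6│♞ · ♟ · · · · ·│6
5│· · · · · · ♟ ·│5
4│♙ · · · · · ♙ ·│4
3│· ♙ · · · · · ·│3
2│· · ♙ ♙ ♙ ♙ · ♙│2
1│♖ ♘ ♗ ♕ ♔ ♗ ♘ ♖│1
  ─────────────────
  a b c d e f g h


d8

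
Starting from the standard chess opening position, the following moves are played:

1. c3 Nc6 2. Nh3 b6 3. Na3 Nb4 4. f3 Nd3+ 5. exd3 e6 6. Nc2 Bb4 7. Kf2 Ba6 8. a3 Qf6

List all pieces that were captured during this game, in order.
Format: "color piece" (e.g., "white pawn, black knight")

Tracking captures:
  exd3: captured black knight

black knight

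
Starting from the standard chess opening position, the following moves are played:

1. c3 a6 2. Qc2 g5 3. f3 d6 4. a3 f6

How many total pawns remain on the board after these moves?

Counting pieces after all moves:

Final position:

  a b c d e f g h
  ─────────────────
8│♜ ♞ ♝ ♛ ♚ ♝ ♞ ♜│8
7│· ♟ ♟ · ♟ · · ♟│7
6│♟ · · ♟ · ♟ · ·│6
5│· · · · · · ♟ ·│5
4│· · · · · · · ·│4
3│♙ · ♙ · · ♙ · ·│3
2│· ♙ ♕ ♙ ♙ · ♙ ♙│2
1│♖ ♘ ♗ · ♔ ♗ ♘ ♖│1
  ─────────────────
  a b c d e f g h


16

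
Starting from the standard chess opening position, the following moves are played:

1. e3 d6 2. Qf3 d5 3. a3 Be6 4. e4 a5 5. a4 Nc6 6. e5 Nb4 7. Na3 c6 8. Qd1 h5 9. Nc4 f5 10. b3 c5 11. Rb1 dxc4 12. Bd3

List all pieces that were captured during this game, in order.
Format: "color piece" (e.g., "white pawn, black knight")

Tracking captures:
  dxc4: captured white knight

white knight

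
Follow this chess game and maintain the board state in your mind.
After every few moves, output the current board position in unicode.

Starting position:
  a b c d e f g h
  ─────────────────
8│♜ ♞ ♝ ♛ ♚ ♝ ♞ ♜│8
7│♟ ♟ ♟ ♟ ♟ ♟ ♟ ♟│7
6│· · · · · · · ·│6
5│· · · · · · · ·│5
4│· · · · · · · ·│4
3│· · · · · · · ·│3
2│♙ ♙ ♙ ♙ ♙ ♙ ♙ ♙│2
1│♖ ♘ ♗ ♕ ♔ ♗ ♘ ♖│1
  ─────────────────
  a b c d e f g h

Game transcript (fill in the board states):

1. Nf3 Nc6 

  a b c d e f g h
  ─────────────────
8│♜ · ♝ ♛ ♚ ♝ ♞ ♜│8
7│♟ ♟ ♟ ♟ ♟ ♟ ♟ ♟│7
6│· · ♞ · · · · ·│6
5│· · · · · · · ·│5
4│· · · · · · · ·│4
3│· · · · · ♘ · ·│3
2│♙ ♙ ♙ ♙ ♙ ♙ ♙ ♙│2
1│♖ ♘ ♗ ♕ ♔ ♗ · ♖│1
  ─────────────────
  a b c d e f g h

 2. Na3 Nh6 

  a b c d e f g h
  ─────────────────
8│♜ · ♝ ♛ ♚ ♝ · ♜│8
7│♟ ♟ ♟ ♟ ♟ ♟ ♟ ♟│7
6│· · ♞ · · · · ♞│6
5│· · · · · · · ·│5
4│· · · · · · · ·│4
3│♘ · · · · ♘ · ·│3
2│♙ ♙ ♙ ♙ ♙ ♙ ♙ ♙│2
1│♖ · ♗ ♕ ♔ ♗ · ♖│1
  ─────────────────
  a b c d e f g h

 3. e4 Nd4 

  a b c d e f g h
  ─────────────────
8│♜ · ♝ ♛ ♚ ♝ · ♜│8
7│♟ ♟ ♟ ♟ ♟ ♟ ♟ ♟│7
6│· · · · · · · ♞│6
5│· · · · · · · ·│5
4│· · · ♞ ♙ · · ·│4
3│♘ · · · · ♘ · ·│3
2│♙ ♙ ♙ ♙ · ♙ ♙ ♙│2
1│♖ · ♗ ♕ ♔ ♗ · ♖│1
  ─────────────────
  a b c d e f g h

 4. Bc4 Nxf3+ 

  a b c d e f g h
  ─────────────────
8│♜ · ♝ ♛ ♚ ♝ · ♜│8
7│♟ ♟ ♟ ♟ ♟ ♟ ♟ ♟│7
6│· · · · · · · ♞│6
5│· · · · · · · ·│5
4│· · ♗ · ♙ · · ·│4
3│♘ · · · · ♞ · ·│3
2│♙ ♙ ♙ ♙ · ♙ ♙ ♙│2
1│♖ · ♗ ♕ ♔ · · ♖│1
  ─────────────────
  a b c d e f g h

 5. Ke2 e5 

  a b c d e f g h
  ─────────────────
8│♜ · ♝ ♛ ♚ ♝ · ♜│8
7│♟ ♟ ♟ ♟ · ♟ ♟ ♟│7
6│· · · · · · · ♞│6
5│· · · · ♟ · · ·│5
4│· · ♗ · ♙ · · ·│4
3│♘ · · · · ♞ · ·│3
2│♙ ♙ ♙ ♙ ♔ ♙ ♙ ♙│2
1│♖ · ♗ ♕ · · · ♖│1
  ─────────────────
  a b c d e f g h



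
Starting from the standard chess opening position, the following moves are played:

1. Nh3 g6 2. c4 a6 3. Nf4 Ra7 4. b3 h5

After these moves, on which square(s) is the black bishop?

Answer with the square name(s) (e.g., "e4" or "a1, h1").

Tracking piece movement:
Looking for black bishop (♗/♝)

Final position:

  a b c d e f g h
  ─────────────────
8│· ♞ ♝ ♛ ♚ ♝ ♞ ♜│8
7│♜ ♟ ♟ ♟ ♟ ♟ · ·│7
6│♟ · · · · · ♟ ·│6
5│· · · · · · · ♟│5
4│· · ♙ · · ♘ · ·│4
3│· ♙ · · · · · ·│3
2│♙ · · ♙ ♙ ♙ ♙ ♙│2
1│♖ ♘ ♗ ♕ ♔ ♗ · ♖│1
  ─────────────────
  a b c d e f g h


c8, f8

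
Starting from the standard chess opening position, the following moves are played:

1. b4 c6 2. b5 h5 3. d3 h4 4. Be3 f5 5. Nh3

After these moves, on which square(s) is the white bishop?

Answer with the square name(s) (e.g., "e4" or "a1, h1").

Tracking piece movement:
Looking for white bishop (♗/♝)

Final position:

  a b c d e f g h
  ─────────────────
8│♜ ♞ ♝ ♛ ♚ ♝ ♞ ♜│8
7│♟ ♟ · ♟ ♟ · ♟ ·│7
6│· · ♟ · · · · ·│6
5│· ♙ · · · ♟ · ·│5
4│· · · · · · · ♟│4
3│· · · ♙ ♗ · · ♘│3
2│♙ · ♙ · ♙ ♙ ♙ ♙│2
1│♖ ♘ · ♕ ♔ ♗ · ♖│1
  ─────────────────
  a b c d e f g h


e3, f1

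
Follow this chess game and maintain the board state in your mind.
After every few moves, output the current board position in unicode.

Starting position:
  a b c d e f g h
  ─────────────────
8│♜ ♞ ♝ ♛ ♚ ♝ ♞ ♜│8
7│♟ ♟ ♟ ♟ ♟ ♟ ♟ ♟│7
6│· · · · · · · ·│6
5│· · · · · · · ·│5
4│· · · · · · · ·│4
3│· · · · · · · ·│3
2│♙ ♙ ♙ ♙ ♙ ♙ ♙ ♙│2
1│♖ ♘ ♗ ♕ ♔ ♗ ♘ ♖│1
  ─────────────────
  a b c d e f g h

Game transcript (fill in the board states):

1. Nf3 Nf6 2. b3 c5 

  a b c d e f g h
  ─────────────────
8│♜ ♞ ♝ ♛ ♚ ♝ · ♜│8
7│♟ ♟ · ♟ ♟ ♟ ♟ ♟│7
6│· · · · · ♞ · ·│6
5│· · ♟ · · · · ·│5
4│· · · · · · · ·│4
3│· ♙ · · · ♘ · ·│3
2│♙ · ♙ ♙ ♙ ♙ ♙ ♙│2
1│♖ ♘ ♗ ♕ ♔ ♗ · ♖│1
  ─────────────────
  a b c d e f g h

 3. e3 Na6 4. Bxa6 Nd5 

  a b c d e f g h
  ─────────────────
8│♜ · ♝ ♛ ♚ ♝ · ♜│8
7│♟ ♟ · ♟ ♟ ♟ ♟ ♟│7
6│♗ · · · · · · ·│6
5│· · ♟ ♞ · · · ·│5
4│· · · · · · · ·│4
3│· ♙ · · ♙ ♘ · ·│3
2│♙ · ♙ ♙ · ♙ ♙ ♙│2
1│♖ ♘ ♗ ♕ ♔ · · ♖│1
  ─────────────────
  a b c d e f g h

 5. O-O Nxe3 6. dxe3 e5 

  a b c d e f g h
  ─────────────────
8│♜ · ♝ ♛ ♚ ♝ · ♜│8
7│♟ ♟ · ♟ · ♟ ♟ ♟│7
6│♗ · · · · · · ·│6
5│· · ♟ · ♟ · · ·│5
4│· · · · · · · ·│4
3│· ♙ · · ♙ ♘ · ·│3
2│♙ · ♙ · · ♙ ♙ ♙│2
1│♖ ♘ ♗ ♕ · ♖ ♔ ·│1
  ─────────────────
  a b c d e f g h

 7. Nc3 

  a b c d e f g h
  ─────────────────
8│♜ · ♝ ♛ ♚ ♝ · ♜│8
7│♟ ♟ · ♟ · ♟ ♟ ♟│7
6│♗ · · · · · · ·│6
5│· · ♟ · ♟ · · ·│5
4│· · · · · · · ·│4
3│· ♙ ♘ · ♙ ♘ · ·│3
2│♙ · ♙ · · ♙ ♙ ♙│2
1│♖ · ♗ ♕ · ♖ ♔ ·│1
  ─────────────────
  a b c d e f g h


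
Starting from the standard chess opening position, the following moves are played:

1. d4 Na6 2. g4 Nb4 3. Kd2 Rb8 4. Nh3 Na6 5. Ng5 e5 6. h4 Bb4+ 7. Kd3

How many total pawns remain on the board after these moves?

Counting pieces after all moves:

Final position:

  a b c d e f g h
  ─────────────────
8│· ♜ ♝ ♛ ♚ · ♞ ♜│8
7│♟ ♟ ♟ ♟ · ♟ ♟ ♟│7
6│♞ · · · · · · ·│6
5│· · · · ♟ · ♘ ·│5
4│· ♝ · ♙ · · ♙ ♙│4
3│· · · ♔ · · · ·│3
2│♙ ♙ ♙ · ♙ ♙ · ·│2
1│♖ ♘ ♗ ♕ · ♗ · ♖│1
  ─────────────────
  a b c d e f g h


16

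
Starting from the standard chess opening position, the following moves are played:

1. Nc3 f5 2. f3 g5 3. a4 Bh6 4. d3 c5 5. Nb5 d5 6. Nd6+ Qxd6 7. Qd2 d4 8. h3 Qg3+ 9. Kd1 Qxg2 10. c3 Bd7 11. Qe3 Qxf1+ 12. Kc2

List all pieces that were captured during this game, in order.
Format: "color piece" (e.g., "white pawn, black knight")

Tracking captures:
  Qxd6: captured white knight
  Qxg2: captured white pawn
  Qxf1+: captured white bishop

white knight, white pawn, white bishop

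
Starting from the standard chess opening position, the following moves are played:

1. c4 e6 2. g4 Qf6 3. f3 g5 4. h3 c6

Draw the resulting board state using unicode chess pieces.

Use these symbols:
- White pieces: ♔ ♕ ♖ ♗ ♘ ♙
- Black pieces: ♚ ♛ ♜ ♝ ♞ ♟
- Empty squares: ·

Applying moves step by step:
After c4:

♜ ♞ ♝ ♛ ♚ ♝ ♞ ♜
♟ ♟ ♟ ♟ ♟ ♟ ♟ ♟
· · · · · · · ·
· · · · · · · ·
· · ♙ · · · · ·
· · · · · · · ·
♙ ♙ · ♙ ♙ ♙ ♙ ♙
♖ ♘ ♗ ♕ ♔ ♗ ♘ ♖


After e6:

♜ ♞ ♝ ♛ ♚ ♝ ♞ ♜
♟ ♟ ♟ ♟ · ♟ ♟ ♟
· · · · ♟ · · ·
· · · · · · · ·
· · ♙ · · · · ·
· · · · · · · ·
♙ ♙ · ♙ ♙ ♙ ♙ ♙
♖ ♘ ♗ ♕ ♔ ♗ ♘ ♖


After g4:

♜ ♞ ♝ ♛ ♚ ♝ ♞ ♜
♟ ♟ ♟ ♟ · ♟ ♟ ♟
· · · · ♟ · · ·
· · · · · · · ·
· · ♙ · · · ♙ ·
· · · · · · · ·
♙ ♙ · ♙ ♙ ♙ · ♙
♖ ♘ ♗ ♕ ♔ ♗ ♘ ♖


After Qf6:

♜ ♞ ♝ · ♚ ♝ ♞ ♜
♟ ♟ ♟ ♟ · ♟ ♟ ♟
· · · · ♟ ♛ · ·
· · · · · · · ·
· · ♙ · · · ♙ ·
· · · · · · · ·
♙ ♙ · ♙ ♙ ♙ · ♙
♖ ♘ ♗ ♕ ♔ ♗ ♘ ♖


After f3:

♜ ♞ ♝ · ♚ ♝ ♞ ♜
♟ ♟ ♟ ♟ · ♟ ♟ ♟
· · · · ♟ ♛ · ·
· · · · · · · ·
· · ♙ · · · ♙ ·
· · · · · ♙ · ·
♙ ♙ · ♙ ♙ · · ♙
♖ ♘ ♗ ♕ ♔ ♗ ♘ ♖


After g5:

♜ ♞ ♝ · ♚ ♝ ♞ ♜
♟ ♟ ♟ ♟ · ♟ · ♟
· · · · ♟ ♛ · ·
· · · · · · ♟ ·
· · ♙ · · · ♙ ·
· · · · · ♙ · ·
♙ ♙ · ♙ ♙ · · ♙
♖ ♘ ♗ ♕ ♔ ♗ ♘ ♖


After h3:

♜ ♞ ♝ · ♚ ♝ ♞ ♜
♟ ♟ ♟ ♟ · ♟ · ♟
· · · · ♟ ♛ · ·
· · · · · · ♟ ·
· · ♙ · · · ♙ ·
· · · · · ♙ · ♙
♙ ♙ · ♙ ♙ · · ·
♖ ♘ ♗ ♕ ♔ ♗ ♘ ♖


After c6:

♜ ♞ ♝ · ♚ ♝ ♞ ♜
♟ ♟ · ♟ · ♟ · ♟
· · ♟ · ♟ ♛ · ·
· · · · · · ♟ ·
· · ♙ · · · ♙ ·
· · · · · ♙ · ♙
♙ ♙ · ♙ ♙ · · ·
♖ ♘ ♗ ♕ ♔ ♗ ♘ ♖



  a b c d e f g h
  ─────────────────
8│♜ ♞ ♝ · ♚ ♝ ♞ ♜│8
7│♟ ♟ · ♟ · ♟ · ♟│7
6│· · ♟ · ♟ ♛ · ·│6
5│· · · · · · ♟ ·│5
4│· · ♙ · · · ♙ ·│4
3│· · · · · ♙ · ♙│3
2│♙ ♙ · ♙ ♙ · · ·│2
1│♖ ♘ ♗ ♕ ♔ ♗ ♘ ♖│1
  ─────────────────
  a b c d e f g h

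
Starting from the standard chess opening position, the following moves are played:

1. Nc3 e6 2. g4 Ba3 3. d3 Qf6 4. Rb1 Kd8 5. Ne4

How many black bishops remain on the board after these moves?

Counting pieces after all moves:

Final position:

  a b c d e f g h
  ─────────────────
8│♜ ♞ ♝ ♚ · · ♞ ♜│8
7│♟ ♟ ♟ ♟ · ♟ ♟ ♟│7
6│· · · · ♟ ♛ · ·│6
5│· · · · · · · ·│5
4│· · · · ♘ · ♙ ·│4
3│♝ · · ♙ · · · ·│3
2│♙ ♙ ♙ · ♙ ♙ · ♙│2
1│· ♖ ♗ ♕ ♔ ♗ ♘ ♖│1
  ─────────────────
  a b c d e f g h


2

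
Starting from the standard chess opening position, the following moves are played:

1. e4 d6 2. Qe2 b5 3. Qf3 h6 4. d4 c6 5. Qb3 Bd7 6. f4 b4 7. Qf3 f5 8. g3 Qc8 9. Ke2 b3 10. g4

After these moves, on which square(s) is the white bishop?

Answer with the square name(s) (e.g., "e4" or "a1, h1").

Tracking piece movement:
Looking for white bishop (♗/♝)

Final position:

  a b c d e f g h
  ─────────────────
8│♜ ♞ ♛ · ♚ ♝ ♞ ♜│8
7│♟ · · ♝ ♟ · ♟ ·│7
6│· · ♟ ♟ · · · ♟│6
5│· · · · · ♟ · ·│5
4│· · · ♙ ♙ ♙ ♙ ·│4
3│· ♟ · · · ♕ · ·│3
2│♙ ♙ ♙ · ♔ · · ♙│2
1│♖ ♘ ♗ · · ♗ ♘ ♖│1
  ─────────────────
  a b c d e f g h


c1, f1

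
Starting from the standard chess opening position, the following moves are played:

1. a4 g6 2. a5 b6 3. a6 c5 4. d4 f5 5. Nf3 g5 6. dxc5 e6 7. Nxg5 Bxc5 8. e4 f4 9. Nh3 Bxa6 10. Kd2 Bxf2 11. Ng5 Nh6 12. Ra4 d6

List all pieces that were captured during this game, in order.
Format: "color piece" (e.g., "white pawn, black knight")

Tracking captures:
  dxc5: captured black pawn
  Nxg5: captured black pawn
  Bxc5: captured white pawn
  Bxa6: captured white pawn
  Bxf2: captured white pawn

black pawn, black pawn, white pawn, white pawn, white pawn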